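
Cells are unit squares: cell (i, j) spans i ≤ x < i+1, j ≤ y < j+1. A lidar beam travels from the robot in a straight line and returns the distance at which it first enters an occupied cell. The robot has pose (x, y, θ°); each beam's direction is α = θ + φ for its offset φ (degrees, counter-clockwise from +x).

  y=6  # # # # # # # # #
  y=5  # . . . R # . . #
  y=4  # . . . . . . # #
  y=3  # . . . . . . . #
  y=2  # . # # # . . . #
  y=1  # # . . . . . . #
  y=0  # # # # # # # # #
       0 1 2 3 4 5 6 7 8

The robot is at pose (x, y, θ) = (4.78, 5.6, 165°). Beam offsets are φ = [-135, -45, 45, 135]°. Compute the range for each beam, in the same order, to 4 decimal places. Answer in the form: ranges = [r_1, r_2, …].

beam 1: φ=-135°, α=30°
  d=(0.8660,0.5000)  start (4,5)  tX=0.2540 tY=0.8000  stride 1/|dx|=1.1547 1/|dy|=2.0000
    cross x-line → (5,5), t=0.2540 (wall)
  → r_1 = 0.2540
beam 2: φ=-45°, α=120°
  d=(-0.5000,0.8660)  start (4,5)  tX=1.5600 tY=0.4619  stride 1/|dx|=2.0000 1/|dy|=1.1547
    cross y-line → (4,6), t=0.4619 (wall)
  → r_2 = 0.4619
beam 3: φ=45°, α=210°
  d=(-0.8660,-0.5000)  start (4,5)  tX=0.9007 tY=1.2000  stride 1/|dx|=1.1547 1/|dy|=2.0000
    cross x-line → (3,5), t=0.9007
    cross y-line → (3,4), t=1.2000
    cross x-line → (2,4), t=2.0554
    cross y-line → (2,3), t=3.2000
    cross x-line → (1,3), t=3.2101
    cross x-line → (0,3), t=4.3648 (wall)
  → r_3 = 4.3648
beam 4: φ=135°, α=300°
  d=(0.5000,-0.8660)  start (4,5)  tX=0.4400 tY=0.6928  stride 1/|dx|=2.0000 1/|dy|=1.1547
    cross x-line → (5,5), t=0.4400 (wall)
  → r_4 = 0.4400

ranges = [0.2540, 0.4619, 4.3648, 0.4400]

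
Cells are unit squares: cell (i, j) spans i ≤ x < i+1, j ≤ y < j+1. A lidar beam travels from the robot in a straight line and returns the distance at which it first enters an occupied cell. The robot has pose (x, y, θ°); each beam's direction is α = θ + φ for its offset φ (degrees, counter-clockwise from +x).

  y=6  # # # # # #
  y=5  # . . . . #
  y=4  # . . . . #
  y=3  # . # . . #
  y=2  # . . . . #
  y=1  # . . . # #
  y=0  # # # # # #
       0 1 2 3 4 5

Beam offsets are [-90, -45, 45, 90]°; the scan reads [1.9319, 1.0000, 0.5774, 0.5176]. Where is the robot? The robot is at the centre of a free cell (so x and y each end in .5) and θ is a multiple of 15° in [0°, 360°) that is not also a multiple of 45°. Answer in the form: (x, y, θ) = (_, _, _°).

(x, y, θ) = (1.5, 1.5, 165°)

The pose lattice has 18·16 = 288 candidates. Test each by forward raycasting.
  (1.5, 5.5, 285°): beam 1 = 0.5176 ≠ 1.9319 ✗
  (2.5, 2.5, 165°): beam 1 = 0.5176 ≠ 1.9319 ✗
  (3.5, 2.5, 165°): beam 1 = 3.6235 ≠ 1.9319 ✗
  …
  (1.5, 1.5, 165°): r_1=1.9319, r_2=1.0000, r_3=0.5774, r_4=0.5176 — all match ✓
Only this pose fits every beam.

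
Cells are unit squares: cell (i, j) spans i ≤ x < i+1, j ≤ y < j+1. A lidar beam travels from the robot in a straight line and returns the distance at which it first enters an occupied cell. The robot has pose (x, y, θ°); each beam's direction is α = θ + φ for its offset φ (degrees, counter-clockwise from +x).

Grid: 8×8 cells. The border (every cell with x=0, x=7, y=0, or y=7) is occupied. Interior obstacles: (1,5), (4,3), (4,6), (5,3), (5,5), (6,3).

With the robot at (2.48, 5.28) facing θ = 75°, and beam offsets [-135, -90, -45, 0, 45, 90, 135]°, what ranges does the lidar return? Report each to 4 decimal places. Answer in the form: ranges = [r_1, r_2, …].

beam 1: φ=-135°, α=300°
  direction (0.5000, -0.8660); cell (2,5); t to first gridline: x 1.0400, y 0.3233 (then +2.0000 / +1.1547)
    (2,4) via y @ 0.3233
    (3,4) via x @ 1.0400
    (3,3) via y @ 1.4780
    (3,2) via y @ 2.6327
    (4,2) via x @ 3.0400
    (4,1) via y @ 3.7874
    (4,0) via y @ 4.9421  # hit
  → r_1 = 4.9421
beam 2: φ=-90°, α=345°
  direction (0.9659, -0.2588); cell (2,5); t to first gridline: x 0.5383, y 1.0818 (then +1.0353 / +3.8637)
    (3,5) via x @ 0.5383
    (3,4) via y @ 1.0818
    (4,4) via x @ 1.5736
    (5,4) via x @ 2.6089
    (6,4) via x @ 3.6442
    (7,4) via x @ 4.6794  # hit
  → r_2 = 4.6794
beam 3: φ=-45°, α=30°
  direction (0.8660, 0.5000); cell (2,5); t to first gridline: x 0.6004, y 1.4400 (then +1.1547 / +2.0000)
    (3,5) via x @ 0.6004
    (3,6) via y @ 1.4400
    (4,6) via x @ 1.7551  # hit
  → r_3 = 1.7551
beam 4: φ=0°, α=75°
  direction (0.2588, 0.9659); cell (2,5); t to first gridline: x 2.0091, y 0.7454 (then +3.8637 / +1.0353)
    (2,6) via y @ 0.7454
    (2,7) via y @ 1.7807  # hit
  → r_4 = 1.7807
beam 5: φ=45°, α=120°
  direction (-0.5000, 0.8660); cell (2,5); t to first gridline: x 0.9600, y 0.8314 (then +2.0000 / +1.1547)
    (2,6) via y @ 0.8314
    (1,6) via x @ 0.9600
    (1,7) via y @ 1.9861  # hit
  → r_5 = 1.9861
beam 6: φ=90°, α=165°
  direction (-0.9659, 0.2588); cell (2,5); t to first gridline: x 0.4969, y 2.7819 (then +1.0353 / +3.8637)
    (1,5) via x @ 0.4969  # hit
  → r_6 = 0.4969
beam 7: φ=135°, α=210°
  direction (-0.8660, -0.5000); cell (2,5); t to first gridline: x 0.5543, y 0.5600 (then +1.1547 / +2.0000)
    (1,5) via x @ 0.5543  # hit
  → r_7 = 0.5543

ranges = [4.9421, 4.6794, 1.7551, 1.7807, 1.9861, 0.4969, 0.5543]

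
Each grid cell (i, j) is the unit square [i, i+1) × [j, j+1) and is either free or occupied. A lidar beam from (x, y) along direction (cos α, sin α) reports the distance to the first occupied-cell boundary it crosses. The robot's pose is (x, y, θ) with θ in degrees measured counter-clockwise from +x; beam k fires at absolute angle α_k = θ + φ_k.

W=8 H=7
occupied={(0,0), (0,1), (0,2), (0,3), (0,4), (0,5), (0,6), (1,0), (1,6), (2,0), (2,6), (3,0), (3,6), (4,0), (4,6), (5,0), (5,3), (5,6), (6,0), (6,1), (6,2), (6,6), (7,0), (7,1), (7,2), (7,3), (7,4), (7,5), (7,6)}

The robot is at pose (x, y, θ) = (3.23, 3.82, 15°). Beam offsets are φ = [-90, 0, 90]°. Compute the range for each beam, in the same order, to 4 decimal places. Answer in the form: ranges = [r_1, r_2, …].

beam 1: φ=-90°, α=285°
  cosα=0.2588 sinα=-0.9659 | (3,3) | tMaxX 2.9751 tMaxY 0.8489 | tΔX 3.8637 tΔY 1.0353
    t=0.8489 [y] (3,2)
    t=1.8842 [y] (3,1)
    t=2.9195 [y] (3,0) — stop
  → r_1 = 2.9195
beam 2: φ=0°, α=15°
  cosα=0.9659 sinα=0.2588 | (3,3) | tMaxX 0.7972 tMaxY 0.6955 | tΔX 1.0353 tΔY 3.8637
    t=0.6955 [y] (3,4)
    t=0.7972 [x] (4,4)
    t=1.8324 [x] (5,4)
    t=2.8677 [x] (6,4)
    t=3.9030 [x] (7,4) — stop
  → r_2 = 3.9030
beam 3: φ=90°, α=105°
  cosα=-0.2588 sinα=0.9659 | (3,3) | tMaxX 0.8887 tMaxY 0.1863 | tΔX 3.8637 tΔY 1.0353
    t=0.1863 [y] (3,4)
    t=0.8887 [x] (2,4)
    t=1.2216 [y] (2,5)
    t=2.2569 [y] (2,6) — stop
  → r_3 = 2.2569

ranges = [2.9195, 3.9030, 2.2569]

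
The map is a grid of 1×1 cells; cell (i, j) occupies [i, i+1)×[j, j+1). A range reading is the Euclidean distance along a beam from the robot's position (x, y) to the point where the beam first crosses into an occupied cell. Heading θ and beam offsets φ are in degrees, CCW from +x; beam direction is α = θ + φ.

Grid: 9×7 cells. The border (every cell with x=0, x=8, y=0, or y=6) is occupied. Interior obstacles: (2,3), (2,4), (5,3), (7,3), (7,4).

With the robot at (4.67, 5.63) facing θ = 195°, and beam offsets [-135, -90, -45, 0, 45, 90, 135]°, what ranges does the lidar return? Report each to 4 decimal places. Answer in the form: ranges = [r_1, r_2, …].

beam 1: φ=-135°, α=60°
  dir = (cos 60°, sin 60°) = (0.5000, 0.8660); from cell (4,5)
  next x-line at t=0.6600, next y-line at t=0.4272; Δt_x=2.0000, Δt_y=1.1547
    y: enter (4,6) at t=0.4272 ← occupied
  → r_1 = 0.4272
beam 2: φ=-90°, α=105°
  dir = (cos 105°, sin 105°) = (-0.2588, 0.9659); from cell (4,5)
  next x-line at t=2.5887, next y-line at t=0.3831; Δt_x=3.8637, Δt_y=1.0353
    y: enter (4,6) at t=0.3831 ← occupied
  → r_2 = 0.3831
beam 3: φ=-45°, α=150°
  dir = (cos 150°, sin 150°) = (-0.8660, 0.5000); from cell (4,5)
  next x-line at t=0.7736, next y-line at t=0.7400; Δt_x=1.1547, Δt_y=2.0000
    y: enter (4,6) at t=0.7400 ← occupied
  → r_3 = 0.7400
beam 4: φ=0°, α=195°
  dir = (cos 195°, sin 195°) = (-0.9659, -0.2588); from cell (4,5)
  next x-line at t=0.6936, next y-line at t=2.4341; Δt_x=1.0353, Δt_y=3.8637
    x: enter (3,5) at t=0.6936
    x: enter (2,5) at t=1.7289
    y: enter (2,4) at t=2.4341 ← occupied
  → r_4 = 2.4341
beam 5: φ=45°, α=240°
  dir = (cos 240°, sin 240°) = (-0.5000, -0.8660); from cell (4,5)
  next x-line at t=1.3400, next y-line at t=0.7275; Δt_x=2.0000, Δt_y=1.1547
    y: enter (4,4) at t=0.7275
    x: enter (3,4) at t=1.3400
    y: enter (3,3) at t=1.8822
    y: enter (3,2) at t=3.0369
    x: enter (2,2) at t=3.3400
    y: enter (2,1) at t=4.1916
    x: enter (1,1) at t=5.3400
    y: enter (1,0) at t=5.3463 ← occupied
  → r_5 = 5.3463
beam 6: φ=90°, α=285°
  dir = (cos 285°, sin 285°) = (0.2588, -0.9659); from cell (4,5)
  next x-line at t=1.2750, next y-line at t=0.6522; Δt_x=3.8637, Δt_y=1.0353
    y: enter (4,4) at t=0.6522
    x: enter (5,4) at t=1.2750
    y: enter (5,3) at t=1.6875 ← occupied
  → r_6 = 1.6875
beam 7: φ=135°, α=330°
  dir = (cos 330°, sin 330°) = (0.8660, -0.5000); from cell (4,5)
  next x-line at t=0.3811, next y-line at t=1.2600; Δt_x=1.1547, Δt_y=2.0000
    x: enter (5,5) at t=0.3811
    y: enter (5,4) at t=1.2600
    x: enter (6,4) at t=1.5358
    x: enter (7,4) at t=2.6905 ← occupied
  → r_7 = 2.6905

ranges = [0.4272, 0.3831, 0.7400, 2.4341, 5.3463, 1.6875, 2.6905]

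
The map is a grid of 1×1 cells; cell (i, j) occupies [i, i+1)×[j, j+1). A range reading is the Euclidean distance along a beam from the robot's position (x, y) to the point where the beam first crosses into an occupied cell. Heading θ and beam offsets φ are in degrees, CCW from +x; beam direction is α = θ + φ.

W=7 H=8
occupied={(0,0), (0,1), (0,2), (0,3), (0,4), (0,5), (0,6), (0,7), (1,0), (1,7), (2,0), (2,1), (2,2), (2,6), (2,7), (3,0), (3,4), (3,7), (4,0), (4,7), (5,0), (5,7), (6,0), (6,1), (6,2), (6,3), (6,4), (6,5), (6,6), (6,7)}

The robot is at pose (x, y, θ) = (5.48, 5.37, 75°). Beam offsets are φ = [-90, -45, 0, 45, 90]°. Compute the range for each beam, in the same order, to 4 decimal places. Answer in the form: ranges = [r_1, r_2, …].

beam 1: φ=-90°, α=345°
  d=(0.9659,-0.2588)  start (5,5)  tX=0.5383 tY=1.4296  stride 1/|dx|=1.0353 1/|dy|=3.8637
    cross x-line → (6,5), t=0.5383 (wall)
  → r_1 = 0.5383
beam 2: φ=-45°, α=30°
  d=(0.8660,0.5000)  start (5,5)  tX=0.6004 tY=1.2600  stride 1/|dx|=1.1547 1/|dy|=2.0000
    cross x-line → (6,5), t=0.6004 (wall)
  → r_2 = 0.6004
beam 3: φ=0°, α=75°
  d=(0.2588,0.9659)  start (5,5)  tX=2.0091 tY=0.6522  stride 1/|dx|=3.8637 1/|dy|=1.0353
    cross y-line → (5,6), t=0.6522
    cross y-line → (5,7), t=1.6875 (wall)
  → r_3 = 1.6875
beam 4: φ=45°, α=120°
  d=(-0.5000,0.8660)  start (5,5)  tX=0.9600 tY=0.7275  stride 1/|dx|=2.0000 1/|dy|=1.1547
    cross y-line → (5,6), t=0.7275
    cross x-line → (4,6), t=0.9600
    cross y-line → (4,7), t=1.8822 (wall)
  → r_4 = 1.8822
beam 5: φ=90°, α=165°
  d=(-0.9659,0.2588)  start (5,5)  tX=0.4969 tY=2.4341  stride 1/|dx|=1.0353 1/|dy|=3.8637
    cross x-line → (4,5), t=0.4969
    cross x-line → (3,5), t=1.5322
    cross y-line → (3,6), t=2.4341
    cross x-line → (2,6), t=2.5675 (wall)
  → r_5 = 2.5675

ranges = [0.5383, 0.6004, 1.6875, 1.8822, 2.5675]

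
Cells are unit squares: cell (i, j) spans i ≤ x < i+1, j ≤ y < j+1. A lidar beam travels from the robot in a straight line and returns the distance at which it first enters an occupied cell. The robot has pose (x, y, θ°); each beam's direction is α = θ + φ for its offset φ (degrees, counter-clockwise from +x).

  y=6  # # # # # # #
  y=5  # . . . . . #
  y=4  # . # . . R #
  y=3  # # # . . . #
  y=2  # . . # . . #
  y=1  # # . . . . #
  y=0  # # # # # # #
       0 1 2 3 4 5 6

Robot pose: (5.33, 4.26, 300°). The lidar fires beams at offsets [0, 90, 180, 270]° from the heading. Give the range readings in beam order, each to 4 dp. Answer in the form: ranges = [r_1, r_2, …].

ranges = [1.3400, 0.7736, 2.0092, 2.5200]

beam 1: φ=0°, α=300°
  d=(0.5000,-0.8660)  start (5,4)  tX=1.3400 tY=0.3002  stride 1/|dx|=2.0000 1/|dy|=1.1547
    cross y-line → (5,3), t=0.3002
    cross x-line → (6,3), t=1.3400 (wall)
  → r_1 = 1.3400
beam 2: φ=90°, α=30°
  d=(0.8660,0.5000)  start (5,4)  tX=0.7736 tY=1.4800  stride 1/|dx|=1.1547 1/|dy|=2.0000
    cross x-line → (6,4), t=0.7736 (wall)
  → r_2 = 0.7736
beam 3: φ=180°, α=120°
  d=(-0.5000,0.8660)  start (5,4)  tX=0.6600 tY=0.8545  stride 1/|dx|=2.0000 1/|dy|=1.1547
    cross x-line → (4,4), t=0.6600
    cross y-line → (4,5), t=0.8545
    cross y-line → (4,6), t=2.0092 (wall)
  → r_3 = 2.0092
beam 4: φ=270°, α=210°
  d=(-0.8660,-0.5000)  start (5,4)  tX=0.3811 tY=0.5200  stride 1/|dx|=1.1547 1/|dy|=2.0000
    cross x-line → (4,4), t=0.3811
    cross y-line → (4,3), t=0.5200
    cross x-line → (3,3), t=1.5358
    cross y-line → (3,2), t=2.5200 (wall)
  → r_4 = 2.5200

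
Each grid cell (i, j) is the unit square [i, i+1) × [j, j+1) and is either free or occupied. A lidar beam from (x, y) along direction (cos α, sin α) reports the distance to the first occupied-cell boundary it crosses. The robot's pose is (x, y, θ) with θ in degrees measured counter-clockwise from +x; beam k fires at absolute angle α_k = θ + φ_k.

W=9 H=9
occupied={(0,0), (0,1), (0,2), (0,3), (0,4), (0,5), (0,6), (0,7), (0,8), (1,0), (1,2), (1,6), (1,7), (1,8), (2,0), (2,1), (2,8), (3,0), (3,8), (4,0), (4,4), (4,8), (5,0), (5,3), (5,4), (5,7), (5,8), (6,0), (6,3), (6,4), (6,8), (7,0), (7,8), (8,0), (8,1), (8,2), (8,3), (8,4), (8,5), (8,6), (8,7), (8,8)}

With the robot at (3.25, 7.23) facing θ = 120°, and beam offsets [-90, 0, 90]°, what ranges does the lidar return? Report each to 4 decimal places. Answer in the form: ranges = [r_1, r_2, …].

ranges = [1.5400, 0.8891, 1.4434]

beam 1: φ=-90°, α=30°
  dir = (cos 30°, sin 30°) = (0.8660, 0.5000); from cell (3,7)
  next x-line at t=0.8660, next y-line at t=1.5400; Δt_x=1.1547, Δt_y=2.0000
    x: enter (4,7) at t=0.8660
    y: enter (4,8) at t=1.5400 ← occupied
  → r_1 = 1.5400
beam 2: φ=0°, α=120°
  dir = (cos 120°, sin 120°) = (-0.5000, 0.8660); from cell (3,7)
  next x-line at t=0.5000, next y-line at t=0.8891; Δt_x=2.0000, Δt_y=1.1547
    x: enter (2,7) at t=0.5000
    y: enter (2,8) at t=0.8891 ← occupied
  → r_2 = 0.8891
beam 3: φ=90°, α=210°
  dir = (cos 210°, sin 210°) = (-0.8660, -0.5000); from cell (3,7)
  next x-line at t=0.2887, next y-line at t=0.4600; Δt_x=1.1547, Δt_y=2.0000
    x: enter (2,7) at t=0.2887
    y: enter (2,6) at t=0.4600
    x: enter (1,6) at t=1.4434 ← occupied
  → r_3 = 1.4434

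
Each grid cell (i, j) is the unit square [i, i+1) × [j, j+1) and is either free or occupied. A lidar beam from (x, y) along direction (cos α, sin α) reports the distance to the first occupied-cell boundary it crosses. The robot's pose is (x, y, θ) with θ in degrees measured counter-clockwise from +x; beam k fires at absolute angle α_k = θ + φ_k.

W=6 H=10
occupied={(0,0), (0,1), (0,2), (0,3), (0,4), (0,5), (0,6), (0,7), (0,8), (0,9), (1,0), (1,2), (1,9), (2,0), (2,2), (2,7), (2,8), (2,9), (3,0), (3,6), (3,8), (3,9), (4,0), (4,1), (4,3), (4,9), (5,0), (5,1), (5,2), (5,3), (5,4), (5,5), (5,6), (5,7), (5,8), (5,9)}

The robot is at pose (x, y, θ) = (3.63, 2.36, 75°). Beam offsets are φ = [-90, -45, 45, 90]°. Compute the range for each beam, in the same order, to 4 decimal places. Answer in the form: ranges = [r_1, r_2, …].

ranges = [1.3909, 1.2800, 5.2600, 0.6522]

beam 1: φ=-90°, α=345°
  direction (0.9659, -0.2588); cell (3,2); t to first gridline: x 0.3831, y 1.3909 (then +1.0353 / +3.8637)
    (4,2) via x @ 0.3831
    (4,1) via y @ 1.3909  # hit
  → r_1 = 1.3909
beam 2: φ=-45°, α=30°
  direction (0.8660, 0.5000); cell (3,2); t to first gridline: x 0.4272, y 1.2800 (then +1.1547 / +2.0000)
    (4,2) via x @ 0.4272
    (4,3) via y @ 1.2800  # hit
  → r_2 = 1.2800
beam 3: φ=45°, α=120°
  direction (-0.5000, 0.8660); cell (3,2); t to first gridline: x 1.2600, y 0.7390 (then +2.0000 / +1.1547)
    (3,3) via y @ 0.7390
    (2,3) via x @ 1.2600
    (2,4) via y @ 1.8937
    (2,5) via y @ 3.0484
    (1,5) via x @ 3.2600
    (1,6) via y @ 4.2031
    (0,6) via x @ 5.2600  # hit
  → r_3 = 5.2600
beam 4: φ=90°, α=165°
  direction (-0.9659, 0.2588); cell (3,2); t to first gridline: x 0.6522, y 2.4728 (then +1.0353 / +3.8637)
    (2,2) via x @ 0.6522  # hit
  → r_4 = 0.6522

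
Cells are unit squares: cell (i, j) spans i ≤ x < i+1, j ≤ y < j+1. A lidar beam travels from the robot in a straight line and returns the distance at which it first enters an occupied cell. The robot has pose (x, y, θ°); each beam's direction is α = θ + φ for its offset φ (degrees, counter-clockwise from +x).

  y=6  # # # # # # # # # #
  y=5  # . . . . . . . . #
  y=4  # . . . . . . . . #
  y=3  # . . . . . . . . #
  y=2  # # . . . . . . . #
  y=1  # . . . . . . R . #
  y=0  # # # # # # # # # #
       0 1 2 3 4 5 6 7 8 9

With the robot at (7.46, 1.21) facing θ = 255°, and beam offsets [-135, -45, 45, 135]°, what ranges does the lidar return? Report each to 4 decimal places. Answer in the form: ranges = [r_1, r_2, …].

beam 1: φ=-135°, α=120°
  dir = (cos 120°, sin 120°) = (-0.5000, 0.8660); from cell (7,1)
  next x-line at t=0.9200, next y-line at t=0.9122; Δt_x=2.0000, Δt_y=1.1547
    y: enter (7,2) at t=0.9122
    x: enter (6,2) at t=0.9200
    y: enter (6,3) at t=2.0669
    x: enter (5,3) at t=2.9200
    y: enter (5,4) at t=3.2216
    y: enter (5,5) at t=4.3763
    x: enter (4,5) at t=4.9200
    y: enter (4,6) at t=5.5310 ← occupied
  → r_1 = 5.5310
beam 2: φ=-45°, α=210°
  dir = (cos 210°, sin 210°) = (-0.8660, -0.5000); from cell (7,1)
  next x-line at t=0.5312, next y-line at t=0.4200; Δt_x=1.1547, Δt_y=2.0000
    y: enter (7,0) at t=0.4200 ← occupied
  → r_2 = 0.4200
beam 3: φ=45°, α=300°
  dir = (cos 300°, sin 300°) = (0.5000, -0.8660); from cell (7,1)
  next x-line at t=1.0800, next y-line at t=0.2425; Δt_x=2.0000, Δt_y=1.1547
    y: enter (7,0) at t=0.2425 ← occupied
  → r_3 = 0.2425
beam 4: φ=135°, α=30°
  dir = (cos 30°, sin 30°) = (0.8660, 0.5000); from cell (7,1)
  next x-line at t=0.6235, next y-line at t=1.5800; Δt_x=1.1547, Δt_y=2.0000
    x: enter (8,1) at t=0.6235
    y: enter (8,2) at t=1.5800
    x: enter (9,2) at t=1.7782 ← occupied
  → r_4 = 1.7782

ranges = [5.5310, 0.4200, 0.2425, 1.7782]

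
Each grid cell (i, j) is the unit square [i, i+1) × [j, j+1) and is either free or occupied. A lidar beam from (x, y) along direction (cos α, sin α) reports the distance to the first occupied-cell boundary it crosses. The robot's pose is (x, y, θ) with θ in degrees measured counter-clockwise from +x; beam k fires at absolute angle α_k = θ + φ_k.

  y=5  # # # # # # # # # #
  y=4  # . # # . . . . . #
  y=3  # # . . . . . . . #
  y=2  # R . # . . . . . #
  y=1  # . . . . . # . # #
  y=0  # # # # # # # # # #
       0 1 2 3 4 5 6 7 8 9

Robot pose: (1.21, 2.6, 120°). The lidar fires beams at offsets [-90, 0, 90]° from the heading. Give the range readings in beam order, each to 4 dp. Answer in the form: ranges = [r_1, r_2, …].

beam 1: φ=-90°, α=30°
  direction (0.8660, 0.5000); cell (1,2); t to first gridline: x 0.9122, y 0.8000 (then +1.1547 / +2.0000)
    (1,3) via y @ 0.8000  # hit
  → r_1 = 0.8000
beam 2: φ=0°, α=120°
  direction (-0.5000, 0.8660); cell (1,2); t to first gridline: x 0.4200, y 0.4619 (then +2.0000 / +1.1547)
    (0,2) via x @ 0.4200  # hit
  → r_2 = 0.4200
beam 3: φ=90°, α=210°
  direction (-0.8660, -0.5000); cell (1,2); t to first gridline: x 0.2425, y 1.2000 (then +1.1547 / +2.0000)
    (0,2) via x @ 0.2425  # hit
  → r_3 = 0.2425

ranges = [0.8000, 0.4200, 0.2425]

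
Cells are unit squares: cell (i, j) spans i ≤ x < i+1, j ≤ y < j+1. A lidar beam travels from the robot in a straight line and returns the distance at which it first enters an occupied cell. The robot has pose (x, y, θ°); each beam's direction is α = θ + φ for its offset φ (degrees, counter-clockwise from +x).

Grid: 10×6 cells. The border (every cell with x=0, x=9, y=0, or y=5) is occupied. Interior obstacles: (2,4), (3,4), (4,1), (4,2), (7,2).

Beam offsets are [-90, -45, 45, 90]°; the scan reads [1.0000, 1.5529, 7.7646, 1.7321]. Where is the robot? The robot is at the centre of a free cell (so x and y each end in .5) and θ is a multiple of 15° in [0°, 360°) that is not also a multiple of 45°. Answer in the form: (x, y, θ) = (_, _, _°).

(x, y, θ) = (1.5, 2.5, 330°)

Enumerate (i+0.5, j+0.5, θ) over the 27 free cells and 16 admissible headings. For each, cast all 4 beams and compare to the given ranges.
  (7.5, 4.5, 240°): beam 2 = 6.7293 ≠ 1.5529 ✗
  (7.5, 3.5, 210°): beam 1 = 1.7321 ≠ 1.0000 ✗
  (8.5, 4.5, 345°): beam 1 = 1.9319 ≠ 1.0000 ✗
  …
  (1.5, 2.5, 330°): r_1=1.0000, r_2=1.5529, r_3=7.7646, r_4=1.7321 — all match ✓
Only this pose fits every beam.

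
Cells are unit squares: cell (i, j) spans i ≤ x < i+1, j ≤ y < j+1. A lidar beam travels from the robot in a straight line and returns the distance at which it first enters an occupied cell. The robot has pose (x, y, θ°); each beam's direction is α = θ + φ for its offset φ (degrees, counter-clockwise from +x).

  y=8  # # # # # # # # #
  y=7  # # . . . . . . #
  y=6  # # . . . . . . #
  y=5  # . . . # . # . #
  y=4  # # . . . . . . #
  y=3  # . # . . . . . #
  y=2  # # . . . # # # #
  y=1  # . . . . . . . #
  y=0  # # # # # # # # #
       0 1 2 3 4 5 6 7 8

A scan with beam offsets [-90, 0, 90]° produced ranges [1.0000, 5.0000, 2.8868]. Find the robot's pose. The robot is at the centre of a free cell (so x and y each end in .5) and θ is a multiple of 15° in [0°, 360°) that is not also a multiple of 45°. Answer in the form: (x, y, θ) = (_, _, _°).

(x, y, θ) = (2.5, 5.5, 330°)

Candidates: 39 free-cell centres × 16 headings = 624 poses. Raycast each; keep the one whose scan matches to 4 dp.
  (2.5, 6.5, 210°): beam 2 = 0.5774 ≠ 5.0000 ✗
  (1.5, 1.5, 15°): beam 1 = 0.5176 ≠ 1.0000 ✗
  (3.5, 2.5, 330°): beam 1 = 1.7321 ≠ 1.0000 ✗
  (1.5, 5.5, 150°): beam 1 = 0.5774 ≠ 1.0000 ✗
  …
  (2.5, 5.5, 330°): r_1=1.0000, r_2=5.0000, r_3=2.8868 — all match ✓
Unique over the lattice → pose = (2.5, 5.5, 330°).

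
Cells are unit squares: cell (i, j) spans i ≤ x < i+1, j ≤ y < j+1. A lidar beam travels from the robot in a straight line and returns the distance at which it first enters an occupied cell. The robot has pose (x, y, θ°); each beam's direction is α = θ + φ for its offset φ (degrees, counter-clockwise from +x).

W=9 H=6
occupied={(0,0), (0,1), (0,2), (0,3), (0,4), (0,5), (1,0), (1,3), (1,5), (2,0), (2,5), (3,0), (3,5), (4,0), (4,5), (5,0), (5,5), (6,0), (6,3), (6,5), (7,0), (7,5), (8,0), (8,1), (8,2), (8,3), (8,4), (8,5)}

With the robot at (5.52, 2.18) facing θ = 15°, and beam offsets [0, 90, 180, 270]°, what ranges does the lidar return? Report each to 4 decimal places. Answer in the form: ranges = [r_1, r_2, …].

beam 1: φ=0°, α=15°
  dir = (cos 15°, sin 15°) = (0.9659, 0.2588); from cell (5,2)
  next x-line at t=0.4969, next y-line at t=3.1682; Δt_x=1.0353, Δt_y=3.8637
    x: enter (6,2) at t=0.4969
    x: enter (7,2) at t=1.5322
    x: enter (8,2) at t=2.5675 ← occupied
  → r_1 = 2.5675
beam 2: φ=90°, α=105°
  dir = (cos 105°, sin 105°) = (-0.2588, 0.9659); from cell (5,2)
  next x-line at t=2.0091, next y-line at t=0.8489; Δt_x=3.8637, Δt_y=1.0353
    y: enter (5,3) at t=0.8489
    y: enter (5,4) at t=1.8842
    x: enter (4,4) at t=2.0091
    y: enter (4,5) at t=2.9195 ← occupied
  → r_2 = 2.9195
beam 3: φ=180°, α=195°
  dir = (cos 195°, sin 195°) = (-0.9659, -0.2588); from cell (5,2)
  next x-line at t=0.5383, next y-line at t=0.6955; Δt_x=1.0353, Δt_y=3.8637
    x: enter (4,2) at t=0.5383
    y: enter (4,1) at t=0.6955
    x: enter (3,1) at t=1.5736
    x: enter (2,1) at t=2.6089
    x: enter (1,1) at t=3.6442
    y: enter (1,0) at t=4.5592 ← occupied
  → r_3 = 4.5592
beam 4: φ=270°, α=285°
  dir = (cos 285°, sin 285°) = (0.2588, -0.9659); from cell (5,2)
  next x-line at t=1.8546, next y-line at t=0.1863; Δt_x=3.8637, Δt_y=1.0353
    y: enter (5,1) at t=0.1863
    y: enter (5,0) at t=1.2216 ← occupied
  → r_4 = 1.2216

ranges = [2.5675, 2.9195, 4.5592, 1.2216]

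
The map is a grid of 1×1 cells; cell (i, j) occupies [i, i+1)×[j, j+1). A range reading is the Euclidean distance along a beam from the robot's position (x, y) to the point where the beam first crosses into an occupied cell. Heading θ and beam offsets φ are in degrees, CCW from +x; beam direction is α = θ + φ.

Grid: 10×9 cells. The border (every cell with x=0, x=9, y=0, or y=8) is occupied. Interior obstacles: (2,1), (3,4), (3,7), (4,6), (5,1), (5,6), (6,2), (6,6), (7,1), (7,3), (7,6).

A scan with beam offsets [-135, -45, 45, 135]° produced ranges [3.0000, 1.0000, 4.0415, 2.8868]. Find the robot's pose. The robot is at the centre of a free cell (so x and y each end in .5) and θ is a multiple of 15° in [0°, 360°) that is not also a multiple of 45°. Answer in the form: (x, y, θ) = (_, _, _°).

(x, y, θ) = (5.5, 3.5, 345°)

Candidates: 45 free-cell centres × 16 headings = 720 poses. Raycast each; keep the one whose scan matches to 4 dp.
  (4.5, 7.5, 255°): beam 1 = 0.5774 ≠ 3.0000 ✗
  (2.5, 2.5, 210°): beam 1 = 1.9319 ≠ 3.0000 ✗
  (2.5, 2.5, 75°): beam 1 = 0.5774 ≠ 3.0000 ✗
  (7.5, 7.5, 300°): beam 1 = 1.9319 ≠ 3.0000 ✗
  …
  (5.5, 3.5, 345°): r_1=3.0000, r_2=1.0000, r_3=4.0415, r_4=2.8868 — all match ✓
No second candidate reproduces the full scan.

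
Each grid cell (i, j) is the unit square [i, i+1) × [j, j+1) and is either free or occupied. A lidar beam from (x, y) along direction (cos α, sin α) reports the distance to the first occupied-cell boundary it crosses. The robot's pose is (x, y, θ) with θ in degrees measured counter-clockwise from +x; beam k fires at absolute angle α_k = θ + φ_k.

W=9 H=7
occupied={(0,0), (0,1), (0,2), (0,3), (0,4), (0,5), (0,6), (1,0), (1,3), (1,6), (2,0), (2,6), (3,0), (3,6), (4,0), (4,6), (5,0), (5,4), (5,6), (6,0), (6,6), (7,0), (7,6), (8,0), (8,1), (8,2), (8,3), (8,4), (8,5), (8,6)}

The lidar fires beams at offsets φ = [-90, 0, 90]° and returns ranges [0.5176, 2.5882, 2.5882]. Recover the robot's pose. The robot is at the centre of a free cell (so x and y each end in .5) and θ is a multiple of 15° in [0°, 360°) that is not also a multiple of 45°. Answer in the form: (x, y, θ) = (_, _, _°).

(x, y, θ) = (2.5, 3.5, 285°)

The pose lattice has 33·16 = 528 candidates. Test each by forward raycasting.
  (1.5, 5.5, 15°): beam 1 = 1.5529 ≠ 0.5176 ✗
  (3.5, 2.5, 240°): beam 1 = 1.7321 ≠ 0.5176 ✗
  (4.5, 2.5, 300°): beam 1 = 3.0000 ≠ 0.5176 ✗
  (4.5, 5.5, 30°): beam 1 = 1.0000 ≠ 0.5176 ✗
  (2.5, 1.5, 255°): beam 1 = 1.5529 ≠ 0.5176 ✗
  …
  (2.5, 3.5, 285°): r_1=0.5176, r_2=2.5882, r_3=2.5882 — all match ✓
Only this pose fits every beam.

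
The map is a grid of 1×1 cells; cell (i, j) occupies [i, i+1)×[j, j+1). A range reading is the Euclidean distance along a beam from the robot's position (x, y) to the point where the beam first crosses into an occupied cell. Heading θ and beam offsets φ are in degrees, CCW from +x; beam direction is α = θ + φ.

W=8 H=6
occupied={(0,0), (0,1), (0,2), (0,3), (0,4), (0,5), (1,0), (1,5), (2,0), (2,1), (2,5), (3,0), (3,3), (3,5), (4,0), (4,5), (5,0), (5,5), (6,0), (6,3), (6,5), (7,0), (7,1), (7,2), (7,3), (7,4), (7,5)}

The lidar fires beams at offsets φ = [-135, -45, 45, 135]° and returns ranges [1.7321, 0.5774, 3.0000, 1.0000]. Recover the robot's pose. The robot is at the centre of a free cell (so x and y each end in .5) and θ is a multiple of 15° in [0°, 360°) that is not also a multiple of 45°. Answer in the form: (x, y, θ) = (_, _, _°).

The pose lattice has 21·16 = 336 candidates. Test each by forward raycasting.
  (3.5, 1.5, 150°): beam 1 = 3.6235 ≠ 1.7321 ✗
  (2.5, 3.5, 210°): beam 1 = 1.5529 ≠ 1.7321 ✗
  (2.5, 3.5, 255°): beam 2 = 1.7321 ≠ 0.5774 ✗
  …
  (2.5, 2.5, 285°): r_1=1.7321, r_2=0.5774, r_3=3.0000, r_4=1.0000 — all match ✓
Only this pose fits every beam.

(x, y, θ) = (2.5, 2.5, 285°)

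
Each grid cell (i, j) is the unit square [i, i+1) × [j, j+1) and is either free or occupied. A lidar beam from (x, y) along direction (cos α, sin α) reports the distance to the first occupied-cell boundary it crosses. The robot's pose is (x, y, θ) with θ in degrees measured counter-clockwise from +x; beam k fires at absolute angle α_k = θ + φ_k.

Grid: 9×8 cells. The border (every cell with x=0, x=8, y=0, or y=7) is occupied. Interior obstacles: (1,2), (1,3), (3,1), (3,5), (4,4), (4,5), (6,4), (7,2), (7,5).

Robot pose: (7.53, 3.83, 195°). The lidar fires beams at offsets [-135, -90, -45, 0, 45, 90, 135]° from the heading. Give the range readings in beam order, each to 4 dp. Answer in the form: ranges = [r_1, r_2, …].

beam 1: φ=-135°, α=60°
  dir = (cos 60°, sin 60°) = (0.5000, 0.8660); from cell (7,3)
  next x-line at t=0.9400, next y-line at t=0.1963; Δt_x=2.0000, Δt_y=1.1547
    y: enter (7,4) at t=0.1963
    x: enter (8,4) at t=0.9400 ← occupied
  → r_1 = 0.9400
beam 2: φ=-90°, α=105°
  dir = (cos 105°, sin 105°) = (-0.2588, 0.9659); from cell (7,3)
  next x-line at t=2.0478, next y-line at t=0.1760; Δt_x=3.8637, Δt_y=1.0353
    y: enter (7,4) at t=0.1760
    y: enter (7,5) at t=1.2113 ← occupied
  → r_2 = 1.2113
beam 3: φ=-45°, α=150°
  dir = (cos 150°, sin 150°) = (-0.8660, 0.5000); from cell (7,3)
  next x-line at t=0.6120, next y-line at t=0.3400; Δt_x=1.1547, Δt_y=2.0000
    y: enter (7,4) at t=0.3400
    x: enter (6,4) at t=0.6120 ← occupied
  → r_3 = 0.6120
beam 4: φ=0°, α=195°
  dir = (cos 195°, sin 195°) = (-0.9659, -0.2588); from cell (7,3)
  next x-line at t=0.5487, next y-line at t=3.2069; Δt_x=1.0353, Δt_y=3.8637
    x: enter (6,3) at t=0.5487
    x: enter (5,3) at t=1.5840
    x: enter (4,3) at t=2.6192
    y: enter (4,2) at t=3.2069
    x: enter (3,2) at t=3.6545
    x: enter (2,2) at t=4.6898
    x: enter (1,2) at t=5.7251 ← occupied
  → r_4 = 5.7251
beam 5: φ=45°, α=240°
  dir = (cos 240°, sin 240°) = (-0.5000, -0.8660); from cell (7,3)
  next x-line at t=1.0600, next y-line at t=0.9584; Δt_x=2.0000, Δt_y=1.1547
    y: enter (7,2) at t=0.9584 ← occupied
  → r_5 = 0.9584
beam 6: φ=90°, α=285°
  dir = (cos 285°, sin 285°) = (0.2588, -0.9659); from cell (7,3)
  next x-line at t=1.8159, next y-line at t=0.8593; Δt_x=3.8637, Δt_y=1.0353
    y: enter (7,2) at t=0.8593 ← occupied
  → r_6 = 0.8593
beam 7: φ=135°, α=330°
  dir = (cos 330°, sin 330°) = (0.8660, -0.5000); from cell (7,3)
  next x-line at t=0.5427, next y-line at t=1.6600; Δt_x=1.1547, Δt_y=2.0000
    x: enter (8,3) at t=0.5427 ← occupied
  → r_7 = 0.5427

ranges = [0.9400, 1.2113, 0.6120, 5.7251, 0.9584, 0.8593, 0.5427]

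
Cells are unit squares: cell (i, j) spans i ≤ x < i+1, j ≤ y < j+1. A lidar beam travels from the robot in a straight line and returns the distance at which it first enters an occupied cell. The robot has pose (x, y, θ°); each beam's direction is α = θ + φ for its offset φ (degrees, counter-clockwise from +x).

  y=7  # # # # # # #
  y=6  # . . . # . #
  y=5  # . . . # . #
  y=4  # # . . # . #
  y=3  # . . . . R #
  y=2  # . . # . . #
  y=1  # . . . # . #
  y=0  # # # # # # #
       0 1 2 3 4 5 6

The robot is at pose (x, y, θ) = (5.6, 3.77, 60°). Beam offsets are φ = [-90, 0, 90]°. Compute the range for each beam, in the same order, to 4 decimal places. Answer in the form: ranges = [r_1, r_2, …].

ranges = [0.4619, 0.8000, 0.6928]

beam 1: φ=-90°, α=330°
  cosα=0.8660 sinα=-0.5000 | (5,3) | tMaxX 0.4619 tMaxY 1.5400 | tΔX 1.1547 tΔY 2.0000
    t=0.4619 [x] (6,3) — stop
  → r_1 = 0.4619
beam 2: φ=0°, α=60°
  cosα=0.5000 sinα=0.8660 | (5,3) | tMaxX 0.8000 tMaxY 0.2656 | tΔX 2.0000 tΔY 1.1547
    t=0.2656 [y] (5,4)
    t=0.8000 [x] (6,4) — stop
  → r_2 = 0.8000
beam 3: φ=90°, α=150°
  cosα=-0.8660 sinα=0.5000 | (5,3) | tMaxX 0.6928 tMaxY 0.4600 | tΔX 1.1547 tΔY 2.0000
    t=0.4600 [y] (5,4)
    t=0.6928 [x] (4,4) — stop
  → r_3 = 0.6928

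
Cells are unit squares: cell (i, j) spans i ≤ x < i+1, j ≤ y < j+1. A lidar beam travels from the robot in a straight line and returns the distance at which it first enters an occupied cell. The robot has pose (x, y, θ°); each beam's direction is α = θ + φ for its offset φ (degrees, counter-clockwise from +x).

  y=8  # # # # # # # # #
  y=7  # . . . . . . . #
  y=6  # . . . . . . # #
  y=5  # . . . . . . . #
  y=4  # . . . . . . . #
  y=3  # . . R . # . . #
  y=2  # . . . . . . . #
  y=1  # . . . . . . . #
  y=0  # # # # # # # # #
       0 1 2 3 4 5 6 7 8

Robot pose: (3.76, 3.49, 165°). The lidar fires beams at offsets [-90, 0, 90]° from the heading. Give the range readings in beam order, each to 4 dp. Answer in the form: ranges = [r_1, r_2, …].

beam 1: φ=-90°, α=75°
  dir = (cos 75°, sin 75°) = (0.2588, 0.9659); from cell (3,3)
  next x-line at t=0.9273, next y-line at t=0.5280; Δt_x=3.8637, Δt_y=1.0353
    y: enter (3,4) at t=0.5280
    x: enter (4,4) at t=0.9273
    y: enter (4,5) at t=1.5633
    y: enter (4,6) at t=2.5985
    y: enter (4,7) at t=3.6338
    y: enter (4,8) at t=4.6691 ← occupied
  → r_1 = 4.6691
beam 2: φ=0°, α=165°
  dir = (cos 165°, sin 165°) = (-0.9659, 0.2588); from cell (3,3)
  next x-line at t=0.7868, next y-line at t=1.9705; Δt_x=1.0353, Δt_y=3.8637
    x: enter (2,3) at t=0.7868
    x: enter (1,3) at t=1.8221
    y: enter (1,4) at t=1.9705
    x: enter (0,4) at t=2.8574 ← occupied
  → r_2 = 2.8574
beam 3: φ=90°, α=255°
  dir = (cos 255°, sin 255°) = (-0.2588, -0.9659); from cell (3,3)
  next x-line at t=2.9364, next y-line at t=0.5073; Δt_x=3.8637, Δt_y=1.0353
    y: enter (3,2) at t=0.5073
    y: enter (3,1) at t=1.5426
    y: enter (3,0) at t=2.5778 ← occupied
  → r_3 = 2.5778

ranges = [4.6691, 2.8574, 2.5778]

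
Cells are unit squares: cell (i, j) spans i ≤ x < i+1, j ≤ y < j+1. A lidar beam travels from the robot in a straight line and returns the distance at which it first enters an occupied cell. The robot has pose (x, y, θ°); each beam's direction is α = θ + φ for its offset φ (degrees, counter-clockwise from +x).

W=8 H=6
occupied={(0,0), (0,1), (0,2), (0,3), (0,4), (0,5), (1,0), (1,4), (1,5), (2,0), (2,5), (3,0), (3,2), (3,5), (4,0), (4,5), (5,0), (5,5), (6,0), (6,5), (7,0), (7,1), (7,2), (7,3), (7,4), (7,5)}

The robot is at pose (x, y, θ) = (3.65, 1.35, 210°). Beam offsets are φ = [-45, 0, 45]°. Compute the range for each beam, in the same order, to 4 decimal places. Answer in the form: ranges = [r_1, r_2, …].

beam 1: φ=-45°, α=165°
  direction (-0.9659, 0.2588); cell (3,1); t to first gridline: x 0.6729, y 2.5114 (then +1.0353 / +3.8637)
    (2,1) via x @ 0.6729
    (1,1) via x @ 1.7082
    (1,2) via y @ 2.5114
    (0,2) via x @ 2.7435  # hit
  → r_1 = 2.7435
beam 2: φ=0°, α=210°
  direction (-0.8660, -0.5000); cell (3,1); t to first gridline: x 0.7506, y 0.7000 (then +1.1547 / +2.0000)
    (3,0) via y @ 0.7000  # hit
  → r_2 = 0.7000
beam 3: φ=45°, α=255°
  direction (-0.2588, -0.9659); cell (3,1); t to first gridline: x 2.5114, y 0.3623 (then +3.8637 / +1.0353)
    (3,0) via y @ 0.3623  # hit
  → r_3 = 0.3623

ranges = [2.7435, 0.7000, 0.3623]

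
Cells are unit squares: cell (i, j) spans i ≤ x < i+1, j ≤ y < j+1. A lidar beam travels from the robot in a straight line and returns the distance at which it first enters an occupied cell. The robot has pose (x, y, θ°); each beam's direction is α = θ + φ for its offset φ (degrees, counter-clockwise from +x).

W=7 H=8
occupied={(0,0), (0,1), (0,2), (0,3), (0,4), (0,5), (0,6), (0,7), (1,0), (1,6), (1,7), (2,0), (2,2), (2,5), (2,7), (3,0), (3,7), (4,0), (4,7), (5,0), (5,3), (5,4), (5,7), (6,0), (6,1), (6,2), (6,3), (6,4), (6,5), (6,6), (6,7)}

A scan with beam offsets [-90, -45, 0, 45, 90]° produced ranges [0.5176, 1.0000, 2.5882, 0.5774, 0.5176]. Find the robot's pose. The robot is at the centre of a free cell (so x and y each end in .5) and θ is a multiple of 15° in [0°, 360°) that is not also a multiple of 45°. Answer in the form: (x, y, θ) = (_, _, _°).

(x, y, θ) = (1.5, 5.5, 285°)

Candidates: 25 free-cell centres × 16 headings = 400 poses. Raycast each; keep the one whose scan matches to 4 dp.
  (4.5, 3.5, 345°): beam 1 = 2.5882 ≠ 0.5176 ✗
  (5.5, 1.5, 285°): beam 1 = 1.9319 ≠ 0.5176 ✗
  (5.5, 5.5, 165°): beam 1 = 1.5529 ≠ 0.5176 ✗
  (5.5, 5.5, 345°): beam 2 = 0.5774 ≠ 1.0000 ✗
  …
  (1.5, 5.5, 285°): r_1=0.5176, r_2=1.0000, r_3=2.5882, r_4=0.5774, r_5=0.5176 — all match ✓
Only this pose fits every beam.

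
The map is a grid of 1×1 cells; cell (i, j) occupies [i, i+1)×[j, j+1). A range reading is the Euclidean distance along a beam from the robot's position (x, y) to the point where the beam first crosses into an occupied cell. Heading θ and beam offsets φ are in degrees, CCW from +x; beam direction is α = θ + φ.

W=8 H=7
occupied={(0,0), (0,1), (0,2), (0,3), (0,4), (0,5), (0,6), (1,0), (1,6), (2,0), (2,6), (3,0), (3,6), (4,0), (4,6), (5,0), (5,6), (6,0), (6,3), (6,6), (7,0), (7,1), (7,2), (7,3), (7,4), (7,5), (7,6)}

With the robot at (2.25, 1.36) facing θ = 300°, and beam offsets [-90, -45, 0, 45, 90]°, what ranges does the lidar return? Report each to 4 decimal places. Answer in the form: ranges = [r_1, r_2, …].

beam 1: φ=-90°, α=210°
  direction (-0.8660, -0.5000); cell (2,1); t to first gridline: x 0.2887, y 0.7200 (then +1.1547 / +2.0000)
    (1,1) via x @ 0.2887
    (1,0) via y @ 0.7200  # hit
  → r_1 = 0.7200
beam 2: φ=-45°, α=255°
  direction (-0.2588, -0.9659); cell (2,1); t to first gridline: x 0.9659, y 0.3727 (then +3.8637 / +1.0353)
    (2,0) via y @ 0.3727  # hit
  → r_2 = 0.3727
beam 3: φ=0°, α=300°
  direction (0.5000, -0.8660); cell (2,1); t to first gridline: x 1.5000, y 0.4157 (then +2.0000 / +1.1547)
    (2,0) via y @ 0.4157  # hit
  → r_3 = 0.4157
beam 4: φ=45°, α=345°
  direction (0.9659, -0.2588); cell (2,1); t to first gridline: x 0.7765, y 1.3909 (then +1.0353 / +3.8637)
    (3,1) via x @ 0.7765
    (3,0) via y @ 1.3909  # hit
  → r_4 = 1.3909
beam 5: φ=90°, α=30°
  direction (0.8660, 0.5000); cell (2,1); t to first gridline: x 0.8660, y 1.2800 (then +1.1547 / +2.0000)
    (3,1) via x @ 0.8660
    (3,2) via y @ 1.2800
    (4,2) via x @ 2.0207
    (5,2) via x @ 3.1754
    (5,3) via y @ 3.2800
    (6,3) via x @ 4.3301  # hit
  → r_5 = 4.3301

ranges = [0.7200, 0.3727, 0.4157, 1.3909, 4.3301]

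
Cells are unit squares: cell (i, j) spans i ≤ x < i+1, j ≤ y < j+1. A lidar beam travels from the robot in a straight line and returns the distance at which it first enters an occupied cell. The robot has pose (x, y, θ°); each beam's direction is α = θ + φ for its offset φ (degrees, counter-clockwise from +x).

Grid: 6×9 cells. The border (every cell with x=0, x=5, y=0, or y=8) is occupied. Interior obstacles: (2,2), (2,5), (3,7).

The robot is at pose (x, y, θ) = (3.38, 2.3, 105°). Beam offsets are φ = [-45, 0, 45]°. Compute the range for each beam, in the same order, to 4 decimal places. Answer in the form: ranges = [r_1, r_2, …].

beam 1: φ=-45°, α=60°
  direction (0.5000, 0.8660); cell (3,2); t to first gridline: x 1.2400, y 0.8083 (then +2.0000 / +1.1547)
    (3,3) via y @ 0.8083
    (4,3) via x @ 1.2400
    (4,4) via y @ 1.9630
    (4,5) via y @ 3.1177
    (5,5) via x @ 3.2400  # hit
  → r_1 = 3.2400
beam 2: φ=0°, α=105°
  direction (-0.2588, 0.9659); cell (3,2); t to first gridline: x 1.4682, y 0.7247 (then +3.8637 / +1.0353)
    (3,3) via y @ 0.7247
    (2,3) via x @ 1.4682
    (2,4) via y @ 1.7600
    (2,5) via y @ 2.7952  # hit
  → r_2 = 2.7952
beam 3: φ=45°, α=150°
  direction (-0.8660, 0.5000); cell (3,2); t to first gridline: x 0.4388, y 1.4000 (then +1.1547 / +2.0000)
    (2,2) via x @ 0.4388  # hit
  → r_3 = 0.4388

ranges = [3.2400, 2.7952, 0.4388]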